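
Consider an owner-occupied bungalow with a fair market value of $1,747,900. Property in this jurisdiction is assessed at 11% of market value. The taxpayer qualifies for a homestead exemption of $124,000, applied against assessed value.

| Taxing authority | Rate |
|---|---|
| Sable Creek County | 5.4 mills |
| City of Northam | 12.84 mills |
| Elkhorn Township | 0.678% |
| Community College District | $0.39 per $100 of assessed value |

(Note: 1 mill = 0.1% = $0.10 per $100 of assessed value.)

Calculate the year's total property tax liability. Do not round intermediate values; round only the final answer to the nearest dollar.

$1,974

Assessed value = $1,747,900 × 0.11 = $192,269
Taxable value = $192,269 − $124,000 = $68,269
Sable Creek County: $68,269 × 0.0054 = $368.6526
City of Northam: $68,269 × 0.01284 = $876.57396
Elkhorn Township: $68,269 × 0.00678 = $462.86382
Community College District: $68,269 × 0.0039 = $266.2491
Total = $1,974.33948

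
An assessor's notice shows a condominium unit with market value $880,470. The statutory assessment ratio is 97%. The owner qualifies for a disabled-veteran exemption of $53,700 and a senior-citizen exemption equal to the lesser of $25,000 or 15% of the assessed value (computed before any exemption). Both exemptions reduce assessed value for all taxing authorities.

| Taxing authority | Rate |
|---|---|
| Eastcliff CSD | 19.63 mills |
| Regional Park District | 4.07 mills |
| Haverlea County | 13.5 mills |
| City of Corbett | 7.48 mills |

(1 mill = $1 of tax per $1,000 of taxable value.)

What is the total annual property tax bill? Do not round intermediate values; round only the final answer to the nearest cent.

$34,642.90

Assessed value = $880,470 × 0.97 = $854,055.9
Senior-citizen exemption = min($25,000, 15% × $854,055.9) = min($25,000, $128,108.385) = $25,000 (dollar cap binds)
Taxable value = $854,055.9 − $53,700 − $25,000 = $775,355.9
Eastcliff CSD: $775,355.9 × 0.01963 = $15,220.236317
Regional Park District: $775,355.9 × 0.00407 = $3,155.698513
Haverlea County: $775,355.9 × 0.0135 = $10,467.30465
City of Corbett: $775,355.9 × 0.00748 = $5,799.662132
Total = $34,642.901612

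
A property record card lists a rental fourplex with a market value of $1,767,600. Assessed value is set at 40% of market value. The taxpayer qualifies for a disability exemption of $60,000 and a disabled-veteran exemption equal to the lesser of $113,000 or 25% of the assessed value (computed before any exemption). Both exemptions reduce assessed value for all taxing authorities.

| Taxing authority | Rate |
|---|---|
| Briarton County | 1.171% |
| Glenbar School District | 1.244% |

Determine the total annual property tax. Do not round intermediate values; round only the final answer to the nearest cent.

$12,897.07

Assessed value = $1,767,600 × 0.4 = $707,040
Disabled-veteran exemption = min($113,000, 25% × $707,040) = min($113,000, $176,760) = $113,000 (dollar cap binds)
Taxable value = $707,040 − $60,000 − $113,000 = $534,040
Briarton County: $534,040 × 0.01171 = $6,253.6084
Glenbar School District: $534,040 × 0.01244 = $6,643.4576
Total = $12,897.066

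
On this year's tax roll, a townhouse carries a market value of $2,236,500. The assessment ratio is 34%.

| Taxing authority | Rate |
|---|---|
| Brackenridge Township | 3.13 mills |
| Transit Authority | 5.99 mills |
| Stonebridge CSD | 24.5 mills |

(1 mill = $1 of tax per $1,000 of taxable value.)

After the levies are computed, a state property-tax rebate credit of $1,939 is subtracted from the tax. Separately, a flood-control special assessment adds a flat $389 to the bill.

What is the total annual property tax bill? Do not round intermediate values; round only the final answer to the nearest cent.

Assessed value = $2,236,500 × 0.34 = $760,410
Brackenridge Township: $760,410 × 0.00313 = $2,380.0833
Transit Authority: $760,410 × 0.00599 = $4,554.8559
Stonebridge CSD: $760,410 × 0.0245 = $18,630.045
Levies subtotal = $25,564.9842
After credit = $25,564.9842 − $1,939 = $23,625.9842
Total = $23,625.9842 + $389 = $24,014.9842

$24,014.98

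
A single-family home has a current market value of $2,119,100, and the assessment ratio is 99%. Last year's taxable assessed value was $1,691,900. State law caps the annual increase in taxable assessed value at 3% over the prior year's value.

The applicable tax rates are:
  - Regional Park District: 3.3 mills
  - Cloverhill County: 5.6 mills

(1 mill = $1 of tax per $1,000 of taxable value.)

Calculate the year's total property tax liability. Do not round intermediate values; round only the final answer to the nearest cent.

$15,509.65

Uncapped assessed value = $2,119,100 × 0.99 = $2,097,909
Cap limit = $1,691,900 × 1.03 = $1,742,657
Taxable assessed value = min($2,097,909, $1,742,657) = $1,742,657 (cap binds)
Regional Park District: $1,742,657 × 0.0033 = $5,750.7681
Cloverhill County: $1,742,657 × 0.0056 = $9,758.8792
Total = $15,509.6473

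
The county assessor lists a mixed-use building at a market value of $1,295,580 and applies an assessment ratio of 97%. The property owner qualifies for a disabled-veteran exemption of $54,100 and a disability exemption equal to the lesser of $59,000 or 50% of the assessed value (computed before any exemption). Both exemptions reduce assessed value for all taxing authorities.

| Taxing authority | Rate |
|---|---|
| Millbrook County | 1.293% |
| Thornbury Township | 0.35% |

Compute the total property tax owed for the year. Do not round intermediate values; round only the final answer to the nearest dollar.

Assessed value = $1,295,580 × 0.97 = $1,256,712.6
Disability exemption = min($59,000, 50% × $1,256,712.6) = min($59,000, $628,356.3) = $59,000 (dollar cap binds)
Taxable value = $1,256,712.6 − $54,100 − $59,000 = $1,143,612.6
Millbrook County: $1,143,612.6 × 0.01293 = $14,786.910918
Thornbury Township: $1,143,612.6 × 0.0035 = $4,002.6441
Total = $18,789.555018

$18,790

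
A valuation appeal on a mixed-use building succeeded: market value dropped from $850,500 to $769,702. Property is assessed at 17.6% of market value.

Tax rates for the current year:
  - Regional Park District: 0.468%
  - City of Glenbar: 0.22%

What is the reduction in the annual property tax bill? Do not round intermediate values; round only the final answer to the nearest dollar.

Old assessed value = $850,500 × 0.176 = $149,688
New assessed value = $769,702 × 0.176 = $135,467.552
Combined rate = 0.00468 + 0.0022 = 0.00688
Old tax = $149,688 × 0.00688 = $1,029.85344
New tax = $135,467.552 × 0.00688 = $932.01675776
Reduction = $1,029.85344 − $932.01675776 = $97.83668224

$98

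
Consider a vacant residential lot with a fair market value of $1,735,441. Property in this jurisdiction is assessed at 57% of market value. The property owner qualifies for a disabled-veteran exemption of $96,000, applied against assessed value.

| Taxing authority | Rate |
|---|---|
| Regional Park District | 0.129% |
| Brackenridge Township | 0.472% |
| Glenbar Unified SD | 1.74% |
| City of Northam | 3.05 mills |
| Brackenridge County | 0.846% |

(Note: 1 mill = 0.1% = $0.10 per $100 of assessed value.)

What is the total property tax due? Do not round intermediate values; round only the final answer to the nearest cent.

Assessed value = $1,735,441 × 0.57 = $989,201.37
Taxable value = $989,201.37 − $96,000 = $893,201.37
Regional Park District: $893,201.37 × 0.00129 = $1,152.2297673
Brackenridge Township: $893,201.37 × 0.00472 = $4,215.9104664
Glenbar Unified SD: $893,201.37 × 0.0174 = $15,541.703838
City of Northam: $893,201.37 × 0.00305 = $2,724.2641785
Brackenridge County: $893,201.37 × 0.00846 = $7,556.4835902
Total = $31,190.5918404

$31,190.59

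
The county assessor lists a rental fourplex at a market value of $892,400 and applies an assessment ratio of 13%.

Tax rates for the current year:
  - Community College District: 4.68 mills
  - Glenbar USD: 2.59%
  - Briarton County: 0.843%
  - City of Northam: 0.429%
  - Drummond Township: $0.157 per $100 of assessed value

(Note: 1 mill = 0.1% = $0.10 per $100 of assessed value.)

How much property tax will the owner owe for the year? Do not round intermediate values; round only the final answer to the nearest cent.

Assessed value = $892,400 × 0.13 = $116,012
Community College District: $116,012 × 0.00468 = $542.93616
Glenbar USD: $116,012 × 0.0259 = $3,004.7108
Briarton County: $116,012 × 0.00843 = $977.98116
City of Northam: $116,012 × 0.00429 = $497.69148
Drummond Township: $116,012 × 0.00157 = $182.13884
Total = $5,205.45844

$5,205.46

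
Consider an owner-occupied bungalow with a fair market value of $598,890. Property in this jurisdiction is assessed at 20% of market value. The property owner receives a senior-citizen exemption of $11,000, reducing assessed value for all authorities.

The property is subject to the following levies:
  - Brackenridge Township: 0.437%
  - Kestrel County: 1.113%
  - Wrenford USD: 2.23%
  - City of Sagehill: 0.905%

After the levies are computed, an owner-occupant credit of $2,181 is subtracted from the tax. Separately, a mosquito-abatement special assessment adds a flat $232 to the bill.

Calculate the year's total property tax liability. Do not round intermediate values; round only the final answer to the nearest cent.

Assessed value = $598,890 × 0.2 = $119,778
Taxable value = $119,778 − $11,000 = $108,778
Brackenridge Township: $108,778 × 0.00437 = $475.35986
Kestrel County: $108,778 × 0.01113 = $1,210.69914
Wrenford USD: $108,778 × 0.0223 = $2,425.7494
City of Sagehill: $108,778 × 0.00905 = $984.4409
Levies subtotal = $5,096.2493
After credit = $5,096.2493 − $2,181 = $2,915.2493
Total = $2,915.2493 + $232 = $3,147.2493

$3,147.25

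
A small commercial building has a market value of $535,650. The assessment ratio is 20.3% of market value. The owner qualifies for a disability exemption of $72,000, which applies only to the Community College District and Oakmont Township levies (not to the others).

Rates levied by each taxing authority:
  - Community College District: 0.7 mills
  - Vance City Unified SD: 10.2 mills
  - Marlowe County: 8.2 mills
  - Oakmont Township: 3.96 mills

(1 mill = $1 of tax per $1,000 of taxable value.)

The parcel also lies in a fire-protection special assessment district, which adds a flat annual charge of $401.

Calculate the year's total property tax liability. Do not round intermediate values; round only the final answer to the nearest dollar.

$2,573

Assessed value = $535,650 × 0.203 = $108,736.95
Community College District: ($108,736.95 − $72,000) × 0.0007 = $36,736.95 × 0.0007 = $25.715865
Vance City Unified SD: $108,736.95 × 0.0102 = $1,109.11689
Marlowe County: $108,736.95 × 0.0082 = $891.64299
Oakmont Township: ($108,736.95 − $72,000) × 0.00396 = $36,736.95 × 0.00396 = $145.478322
Levies subtotal = $2,171.954067
Total = $2,171.954067 + $401 = $2,572.954067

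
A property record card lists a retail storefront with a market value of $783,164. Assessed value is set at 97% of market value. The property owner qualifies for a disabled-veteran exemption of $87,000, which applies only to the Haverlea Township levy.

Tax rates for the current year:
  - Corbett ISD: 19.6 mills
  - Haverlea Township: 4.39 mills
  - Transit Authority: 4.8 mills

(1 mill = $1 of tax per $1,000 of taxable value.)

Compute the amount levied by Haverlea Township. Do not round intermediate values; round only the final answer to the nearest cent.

Assessed value = $783,164 × 0.97 = $759,669.08
Haverlea Township taxable value = $759,669.08 − $87,000 = $672,669.08
Haverlea Township levy = $672,669.08 × 0.00439 = $2,953.0172612

$2,953.02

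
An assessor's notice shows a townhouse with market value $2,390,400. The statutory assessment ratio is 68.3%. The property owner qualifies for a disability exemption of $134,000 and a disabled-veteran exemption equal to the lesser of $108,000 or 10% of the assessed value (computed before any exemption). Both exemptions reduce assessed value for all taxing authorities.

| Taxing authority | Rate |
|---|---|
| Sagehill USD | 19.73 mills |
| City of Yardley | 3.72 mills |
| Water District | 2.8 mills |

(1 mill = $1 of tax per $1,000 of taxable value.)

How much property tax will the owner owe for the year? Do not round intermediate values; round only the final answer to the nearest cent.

Assessed value = $2,390,400 × 0.683 = $1,632,643.2
Disabled-veteran exemption = min($108,000, 10% × $1,632,643.2) = min($108,000, $163,264.32) = $108,000 (dollar cap binds)
Taxable value = $1,632,643.2 − $134,000 − $108,000 = $1,390,643.2
Sagehill USD: $1,390,643.2 × 0.01973 = $27,437.390336
City of Yardley: $1,390,643.2 × 0.00372 = $5,173.192704
Water District: $1,390,643.2 × 0.0028 = $3,893.80096
Total = $36,504.384

$36,504.38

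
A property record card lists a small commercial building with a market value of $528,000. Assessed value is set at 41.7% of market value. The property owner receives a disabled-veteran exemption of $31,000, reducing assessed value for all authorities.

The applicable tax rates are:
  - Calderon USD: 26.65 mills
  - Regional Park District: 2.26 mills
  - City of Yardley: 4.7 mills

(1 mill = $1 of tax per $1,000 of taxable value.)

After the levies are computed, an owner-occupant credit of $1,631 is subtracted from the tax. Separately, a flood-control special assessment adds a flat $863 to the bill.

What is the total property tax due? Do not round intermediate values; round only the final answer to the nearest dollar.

Assessed value = $528,000 × 0.417 = $220,176
Taxable value = $220,176 − $31,000 = $189,176
Calderon USD: $189,176 × 0.02665 = $5,041.5404
Regional Park District: $189,176 × 0.00226 = $427.53776
City of Yardley: $189,176 × 0.0047 = $889.1272
Levies subtotal = $6,358.20536
After credit = $6,358.20536 − $1,631 = $4,727.20536
Total = $4,727.20536 + $863 = $5,590.20536

$5,590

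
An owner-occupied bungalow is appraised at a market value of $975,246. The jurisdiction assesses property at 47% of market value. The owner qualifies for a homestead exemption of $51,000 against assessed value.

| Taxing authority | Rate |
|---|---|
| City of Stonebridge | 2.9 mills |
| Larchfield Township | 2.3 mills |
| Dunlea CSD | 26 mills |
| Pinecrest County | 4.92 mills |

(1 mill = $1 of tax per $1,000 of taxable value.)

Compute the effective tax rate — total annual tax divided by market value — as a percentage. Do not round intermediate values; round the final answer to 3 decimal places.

1.509%

Assessed value = $975,246 × 0.47 = $458,365.62
Taxable value = $458,365.62 − $51,000 = $407,365.62
City of Stonebridge: $407,365.62 × 0.0029 = $1,181.360298
Larchfield Township: $407,365.62 × 0.0023 = $936.940926
Dunlea CSD: $407,365.62 × 0.026 = $10,591.50612
Pinecrest County: $407,365.62 × 0.00492 = $2,004.2388504
Total tax = $14,714.0461944
Effective rate = $14,714.0461944 ÷ $975,246 = 1.509% of market value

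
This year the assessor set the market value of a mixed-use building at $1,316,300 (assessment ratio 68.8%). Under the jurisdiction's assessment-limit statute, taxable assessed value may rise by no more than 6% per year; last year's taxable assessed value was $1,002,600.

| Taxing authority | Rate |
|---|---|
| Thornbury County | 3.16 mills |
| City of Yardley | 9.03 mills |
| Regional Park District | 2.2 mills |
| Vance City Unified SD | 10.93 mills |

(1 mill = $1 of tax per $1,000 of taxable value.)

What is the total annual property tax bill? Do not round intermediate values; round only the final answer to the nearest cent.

Uncapped assessed value = $1,316,300 × 0.688 = $905,614.4
Cap limit = $1,002,600 × 1.06 = $1,062,756
Taxable assessed value = min($905,614.4, $1,062,756) = $905,614.4 (cap does not bind)
Thornbury County: $905,614.4 × 0.00316 = $2,861.741504
City of Yardley: $905,614.4 × 0.00903 = $8,177.698032
Regional Park District: $905,614.4 × 0.0022 = $1,992.35168
Vance City Unified SD: $905,614.4 × 0.01093 = $9,898.365392
Total = $22,930.156608

$22,930.16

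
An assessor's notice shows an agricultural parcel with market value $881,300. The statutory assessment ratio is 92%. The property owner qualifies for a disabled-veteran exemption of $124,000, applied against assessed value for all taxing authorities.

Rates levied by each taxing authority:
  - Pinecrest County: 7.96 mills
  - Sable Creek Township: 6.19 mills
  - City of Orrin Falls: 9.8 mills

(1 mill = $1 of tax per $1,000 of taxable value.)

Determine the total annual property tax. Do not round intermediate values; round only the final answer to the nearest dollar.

$16,449

Assessed value = $881,300 × 0.92 = $810,796
Taxable value = $810,796 − $124,000 = $686,796
Pinecrest County: $686,796 × 0.00796 = $5,466.89616
Sable Creek Township: $686,796 × 0.00619 = $4,251.26724
City of Orrin Falls: $686,796 × 0.0098 = $6,730.6008
Total = $5,466.89616 + $4,251.26724 + $6,730.6008 = $16,448.7642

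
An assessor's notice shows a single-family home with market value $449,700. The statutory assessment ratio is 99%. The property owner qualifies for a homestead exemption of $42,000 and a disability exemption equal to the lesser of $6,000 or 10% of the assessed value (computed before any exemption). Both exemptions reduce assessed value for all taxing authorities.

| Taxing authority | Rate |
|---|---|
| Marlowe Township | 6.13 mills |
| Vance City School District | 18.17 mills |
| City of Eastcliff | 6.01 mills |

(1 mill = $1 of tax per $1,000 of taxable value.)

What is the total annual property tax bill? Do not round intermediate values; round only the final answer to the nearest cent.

$12,039.22

Assessed value = $449,700 × 0.99 = $445,203
Disability exemption = min($6,000, 10% × $445,203) = min($6,000, $44,520.3) = $6,000 (dollar cap binds)
Taxable value = $445,203 − $42,000 − $6,000 = $397,203
Marlowe Township: $397,203 × 0.00613 = $2,434.85439
Vance City School District: $397,203 × 0.01817 = $7,217.17851
City of Eastcliff: $397,203 × 0.00601 = $2,387.19003
Total = $12,039.22293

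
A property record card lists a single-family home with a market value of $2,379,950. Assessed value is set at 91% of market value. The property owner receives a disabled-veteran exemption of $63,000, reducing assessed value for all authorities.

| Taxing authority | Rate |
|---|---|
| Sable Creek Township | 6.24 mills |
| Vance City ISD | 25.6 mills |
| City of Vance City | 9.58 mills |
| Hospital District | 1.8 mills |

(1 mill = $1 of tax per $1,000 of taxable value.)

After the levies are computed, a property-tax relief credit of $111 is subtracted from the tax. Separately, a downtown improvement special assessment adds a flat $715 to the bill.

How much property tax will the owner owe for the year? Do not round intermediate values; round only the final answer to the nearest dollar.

$91,485

Assessed value = $2,379,950 × 0.91 = $2,165,754.5
Taxable value = $2,165,754.5 − $63,000 = $2,102,754.5
Sable Creek Township: $2,102,754.5 × 0.00624 = $13,121.18808
Vance City ISD: $2,102,754.5 × 0.0256 = $53,830.5152
City of Vance City: $2,102,754.5 × 0.00958 = $20,144.38811
Hospital District: $2,102,754.5 × 0.0018 = $3,784.9581
Levies subtotal = $90,881.04949
After credit = $90,881.04949 − $111 = $90,770.04949
Total = $90,770.04949 + $715 = $91,485.04949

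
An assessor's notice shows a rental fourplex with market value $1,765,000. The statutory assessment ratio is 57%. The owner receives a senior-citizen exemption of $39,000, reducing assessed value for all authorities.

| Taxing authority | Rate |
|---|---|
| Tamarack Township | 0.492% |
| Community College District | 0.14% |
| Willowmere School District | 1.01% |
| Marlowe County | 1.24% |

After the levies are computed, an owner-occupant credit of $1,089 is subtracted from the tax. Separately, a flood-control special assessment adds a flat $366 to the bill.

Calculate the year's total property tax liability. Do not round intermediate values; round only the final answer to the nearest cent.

$27,147.38

Assessed value = $1,765,000 × 0.57 = $1,006,050
Taxable value = $1,006,050 − $39,000 = $967,050
Tamarack Township: $967,050 × 0.00492 = $4,757.886
Community College District: $967,050 × 0.0014 = $1,353.87
Willowmere School District: $967,050 × 0.0101 = $9,767.205
Marlowe County: $967,050 × 0.0124 = $11,991.42
Levies subtotal = $27,870.381
After credit = $27,870.381 − $1,089 = $26,781.381
Total = $26,781.381 + $366 = $27,147.381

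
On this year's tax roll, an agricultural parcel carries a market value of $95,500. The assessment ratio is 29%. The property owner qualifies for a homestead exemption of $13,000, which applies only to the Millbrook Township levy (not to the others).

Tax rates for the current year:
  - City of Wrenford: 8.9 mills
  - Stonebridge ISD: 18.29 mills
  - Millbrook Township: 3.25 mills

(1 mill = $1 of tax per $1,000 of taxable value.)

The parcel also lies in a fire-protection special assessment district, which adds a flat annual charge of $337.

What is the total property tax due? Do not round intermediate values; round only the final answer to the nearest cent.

Assessed value = $95,500 × 0.29 = $27,695
City of Wrenford: $27,695 × 0.0089 = $246.4855
Stonebridge ISD: $27,695 × 0.01829 = $506.54155
Millbrook Township: ($27,695 − $13,000) × 0.00325 = $14,695 × 0.00325 = $47.75875
Levies subtotal = $800.7858
Total = $800.7858 + $337 = $1,137.7858

$1,137.79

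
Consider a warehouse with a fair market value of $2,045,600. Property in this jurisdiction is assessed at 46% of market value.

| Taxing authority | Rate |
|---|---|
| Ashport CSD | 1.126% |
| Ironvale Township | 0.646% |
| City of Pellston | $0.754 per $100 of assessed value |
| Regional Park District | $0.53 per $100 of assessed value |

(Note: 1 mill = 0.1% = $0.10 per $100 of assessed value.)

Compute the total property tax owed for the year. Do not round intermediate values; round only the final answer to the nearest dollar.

$28,756

Assessed value = $2,045,600 × 0.46 = $940,976
Ashport CSD: $940,976 × 0.01126 = $10,595.38976
Ironvale Township: $940,976 × 0.00646 = $6,078.70496
City of Pellston: $940,976 × 0.00754 = $7,094.95904
Regional Park District: $940,976 × 0.0053 = $4,987.1728
Total = $28,756.22656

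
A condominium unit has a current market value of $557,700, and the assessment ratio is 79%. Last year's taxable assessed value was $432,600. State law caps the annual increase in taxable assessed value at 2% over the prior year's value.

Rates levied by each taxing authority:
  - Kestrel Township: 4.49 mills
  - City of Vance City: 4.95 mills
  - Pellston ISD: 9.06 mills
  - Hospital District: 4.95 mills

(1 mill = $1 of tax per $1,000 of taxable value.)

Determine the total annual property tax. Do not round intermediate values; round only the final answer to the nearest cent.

$10,331.67

Uncapped assessed value = $557,700 × 0.79 = $440,583
Cap limit = $432,600 × 1.02 = $441,252
Taxable assessed value = min($440,583, $441,252) = $440,583 (cap does not bind)
Kestrel Township: $440,583 × 0.00449 = $1,978.21767
City of Vance City: $440,583 × 0.00495 = $2,180.88585
Pellston ISD: $440,583 × 0.00906 = $3,991.68198
Hospital District: $440,583 × 0.00495 = $2,180.88585
Total = $10,331.67135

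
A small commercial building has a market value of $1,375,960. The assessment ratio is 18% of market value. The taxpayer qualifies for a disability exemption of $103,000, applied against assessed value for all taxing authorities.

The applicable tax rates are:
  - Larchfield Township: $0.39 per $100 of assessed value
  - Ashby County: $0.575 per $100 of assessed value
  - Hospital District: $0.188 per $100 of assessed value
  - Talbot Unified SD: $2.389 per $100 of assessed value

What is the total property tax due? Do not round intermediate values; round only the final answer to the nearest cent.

Assessed value = $1,375,960 × 0.18 = $247,672.8
Taxable value = $247,672.8 − $103,000 = $144,672.8
Larchfield Township: $144,672.8 × 0.0039 = $564.22392
Ashby County: $144,672.8 × 0.00575 = $831.8686
Hospital District: $144,672.8 × 0.00188 = $271.984864
Talbot Unified SD: $144,672.8 × 0.02389 = $3,456.233192
Total = $564.22392 + $831.8686 + $271.984864 + $3,456.233192 = $5,124.310576

$5,124.31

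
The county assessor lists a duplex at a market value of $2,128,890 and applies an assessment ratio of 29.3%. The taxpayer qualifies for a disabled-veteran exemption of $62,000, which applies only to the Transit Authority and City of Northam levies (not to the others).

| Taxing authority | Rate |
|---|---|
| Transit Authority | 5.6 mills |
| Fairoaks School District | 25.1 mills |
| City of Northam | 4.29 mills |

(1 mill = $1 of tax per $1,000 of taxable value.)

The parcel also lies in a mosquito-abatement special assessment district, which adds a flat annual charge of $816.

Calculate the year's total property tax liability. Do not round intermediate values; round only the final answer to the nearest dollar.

Assessed value = $2,128,890 × 0.293 = $623,764.77
Transit Authority: ($623,764.77 − $62,000) × 0.0056 = $561,764.77 × 0.0056 = $3,145.882712
Fairoaks School District: $623,764.77 × 0.0251 = $15,656.495727
City of Northam: ($623,764.77 − $62,000) × 0.00429 = $561,764.77 × 0.00429 = $2,409.9708633
Levies subtotal = $21,212.3493023
Total = $21,212.3493023 + $816 = $22,028.3493023

$22,028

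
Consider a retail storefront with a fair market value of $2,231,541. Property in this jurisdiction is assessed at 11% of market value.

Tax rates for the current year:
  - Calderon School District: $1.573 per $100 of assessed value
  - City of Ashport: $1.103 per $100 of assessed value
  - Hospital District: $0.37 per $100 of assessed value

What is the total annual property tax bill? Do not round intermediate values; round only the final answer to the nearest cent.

Assessed value = $2,231,541 × 0.11 = $245,469.51
Calderon School District: $245,469.51 × 0.01573 = $3,861.2353923
City of Ashport: $245,469.51 × 0.01103 = $2,707.5286953
Hospital District: $245,469.51 × 0.0037 = $908.237187
Total = $3,861.2353923 + $2,707.5286953 + $908.237187 = $7,477.0012746

$7,477.00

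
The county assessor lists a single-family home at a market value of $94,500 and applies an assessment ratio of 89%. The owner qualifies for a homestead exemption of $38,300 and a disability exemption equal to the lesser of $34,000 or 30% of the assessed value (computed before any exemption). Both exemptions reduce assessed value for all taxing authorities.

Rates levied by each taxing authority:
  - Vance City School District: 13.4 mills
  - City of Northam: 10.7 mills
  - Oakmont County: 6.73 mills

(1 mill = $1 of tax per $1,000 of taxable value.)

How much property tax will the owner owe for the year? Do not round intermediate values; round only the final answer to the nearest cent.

$634.28

Assessed value = $94,500 × 0.89 = $84,105
Disability exemption = min($34,000, 30% × $84,105) = min($34,000, $25,231.5) = $25,231.5 (percentage binds)
Taxable value = $84,105 − $38,300 − $25,231.5 = $20,573.5
Vance City School District: $20,573.5 × 0.0134 = $275.6849
City of Northam: $20,573.5 × 0.0107 = $220.13645
Oakmont County: $20,573.5 × 0.00673 = $138.459655
Total = $634.281005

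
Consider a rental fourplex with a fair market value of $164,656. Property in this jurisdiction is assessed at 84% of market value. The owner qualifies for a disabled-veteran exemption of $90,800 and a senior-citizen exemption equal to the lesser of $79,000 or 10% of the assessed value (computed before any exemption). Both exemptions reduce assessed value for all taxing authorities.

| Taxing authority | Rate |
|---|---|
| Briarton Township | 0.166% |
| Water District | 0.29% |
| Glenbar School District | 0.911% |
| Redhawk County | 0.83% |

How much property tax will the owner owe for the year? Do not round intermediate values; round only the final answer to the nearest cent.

Assessed value = $164,656 × 0.84 = $138,311.04
Senior-citizen exemption = min($79,000, 10% × $138,311.04) = min($79,000, $13,831.104) = $13,831.104 (percentage binds)
Taxable value = $138,311.04 − $90,800 − $13,831.104 = $33,679.936
Briarton Township: $33,679.936 × 0.00166 = $55.90869376
Water District: $33,679.936 × 0.0029 = $97.6718144
Glenbar School District: $33,679.936 × 0.00911 = $306.82421696
Redhawk County: $33,679.936 × 0.0083 = $279.5434688
Total = $739.94819392

$739.95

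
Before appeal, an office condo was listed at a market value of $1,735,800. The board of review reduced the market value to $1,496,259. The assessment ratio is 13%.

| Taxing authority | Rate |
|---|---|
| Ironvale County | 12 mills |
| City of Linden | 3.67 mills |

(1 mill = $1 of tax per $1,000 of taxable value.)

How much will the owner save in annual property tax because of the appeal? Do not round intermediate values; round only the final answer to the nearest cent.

$487.97

Old assessed value = $1,735,800 × 0.13 = $225,654
New assessed value = $1,496,259 × 0.13 = $194,513.67
Combined rate = 0.012 + 0.00367 = 0.01567
Old tax = $225,654 × 0.01567 = $3,535.99818
New tax = $194,513.67 × 0.01567 = $3,048.0292089
Reduction = $3,535.99818 − $3,048.0292089 = $487.9689711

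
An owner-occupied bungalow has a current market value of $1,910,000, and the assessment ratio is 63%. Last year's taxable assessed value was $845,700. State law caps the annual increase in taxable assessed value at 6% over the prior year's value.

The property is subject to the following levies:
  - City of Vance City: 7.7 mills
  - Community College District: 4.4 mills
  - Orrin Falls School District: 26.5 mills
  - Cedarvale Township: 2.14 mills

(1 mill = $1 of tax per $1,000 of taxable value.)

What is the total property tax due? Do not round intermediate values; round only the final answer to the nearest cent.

Uncapped assessed value = $1,910,000 × 0.63 = $1,203,300
Cap limit = $845,700 × 1.06 = $896,442
Taxable assessed value = min($1,203,300, $896,442) = $896,442 (cap binds)
City of Vance City: $896,442 × 0.0077 = $6,902.6034
Community College District: $896,442 × 0.0044 = $3,944.3448
Orrin Falls School District: $896,442 × 0.0265 = $23,755.713
Cedarvale Township: $896,442 × 0.00214 = $1,918.38588
Total = $36,521.04708

$36,521.05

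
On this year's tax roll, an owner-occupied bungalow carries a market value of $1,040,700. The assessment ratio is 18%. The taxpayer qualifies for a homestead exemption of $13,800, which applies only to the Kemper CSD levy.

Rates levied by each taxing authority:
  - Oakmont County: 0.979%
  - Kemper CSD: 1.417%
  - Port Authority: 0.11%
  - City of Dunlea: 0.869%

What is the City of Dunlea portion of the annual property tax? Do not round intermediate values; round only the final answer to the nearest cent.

Assessed value = $1,040,700 × 0.18 = $187,326
City of Dunlea taxable value = $187,326 (exemption does not apply)
City of Dunlea levy = $187,326 × 0.00869 = $1,627.86294

$1,627.86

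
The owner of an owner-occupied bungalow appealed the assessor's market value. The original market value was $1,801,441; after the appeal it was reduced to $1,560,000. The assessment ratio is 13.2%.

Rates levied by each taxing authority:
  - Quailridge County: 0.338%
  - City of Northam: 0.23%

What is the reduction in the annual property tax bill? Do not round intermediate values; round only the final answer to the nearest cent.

$181.02

Old assessed value = $1,801,441 × 0.132 = $237,790.212
New assessed value = $1,560,000 × 0.132 = $205,920
Combined rate = 0.00338 + 0.0023 = 0.00568
Old tax = $237,790.212 × 0.00568 = $1,350.64840416
New tax = $205,920 × 0.00568 = $1,169.6256
Reduction = $1,350.64840416 − $1,169.6256 = $181.02280416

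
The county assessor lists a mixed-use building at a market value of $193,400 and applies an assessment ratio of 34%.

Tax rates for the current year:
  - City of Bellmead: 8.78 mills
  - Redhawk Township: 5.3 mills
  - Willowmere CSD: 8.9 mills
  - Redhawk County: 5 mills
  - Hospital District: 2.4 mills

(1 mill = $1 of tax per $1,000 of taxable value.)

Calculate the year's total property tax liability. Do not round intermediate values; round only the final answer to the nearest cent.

Assessed value = $193,400 × 0.34 = $65,756
City of Bellmead: $65,756 × 0.00878 = $577.33768
Redhawk Township: $65,756 × 0.0053 = $348.5068
Willowmere CSD: $65,756 × 0.0089 = $585.2284
Redhawk County: $65,756 × 0.005 = $328.78
Hospital District: $65,756 × 0.0024 = $157.8144
Total = $577.33768 + $348.5068 + $585.2284 + $328.78 + $157.8144 = $1,997.66728

$1,997.67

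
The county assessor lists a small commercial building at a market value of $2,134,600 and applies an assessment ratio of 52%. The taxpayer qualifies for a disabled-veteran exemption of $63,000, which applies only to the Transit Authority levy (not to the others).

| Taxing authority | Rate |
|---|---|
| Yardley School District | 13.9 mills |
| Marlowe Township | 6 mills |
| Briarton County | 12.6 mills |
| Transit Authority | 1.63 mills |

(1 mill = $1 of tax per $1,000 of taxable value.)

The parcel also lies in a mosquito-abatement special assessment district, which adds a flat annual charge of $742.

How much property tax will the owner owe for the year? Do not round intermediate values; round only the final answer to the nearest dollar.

$38,523

Assessed value = $2,134,600 × 0.52 = $1,109,992
Yardley School District: $1,109,992 × 0.0139 = $15,428.8888
Marlowe Township: $1,109,992 × 0.006 = $6,659.952
Briarton County: $1,109,992 × 0.0126 = $13,985.8992
Transit Authority: ($1,109,992 − $63,000) × 0.00163 = $1,046,992 × 0.00163 = $1,706.59696
Levies subtotal = $37,781.33696
Total = $37,781.33696 + $742 = $38,523.33696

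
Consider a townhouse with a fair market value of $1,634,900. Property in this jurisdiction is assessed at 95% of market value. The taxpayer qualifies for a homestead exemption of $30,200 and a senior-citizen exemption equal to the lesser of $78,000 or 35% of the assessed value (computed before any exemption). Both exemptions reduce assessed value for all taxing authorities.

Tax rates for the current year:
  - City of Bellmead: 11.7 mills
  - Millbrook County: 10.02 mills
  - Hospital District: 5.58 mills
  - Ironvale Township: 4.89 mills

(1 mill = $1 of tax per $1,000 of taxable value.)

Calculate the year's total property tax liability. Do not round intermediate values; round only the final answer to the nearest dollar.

$46,513

Assessed value = $1,634,900 × 0.95 = $1,553,155
Senior-citizen exemption = min($78,000, 35% × $1,553,155) = min($78,000, $543,604.25) = $78,000 (dollar cap binds)
Taxable value = $1,553,155 − $30,200 − $78,000 = $1,444,955
City of Bellmead: $1,444,955 × 0.0117 = $16,905.9735
Millbrook County: $1,444,955 × 0.01002 = $14,478.4491
Hospital District: $1,444,955 × 0.00558 = $8,062.8489
Ironvale Township: $1,444,955 × 0.00489 = $7,065.82995
Total = $46,513.10145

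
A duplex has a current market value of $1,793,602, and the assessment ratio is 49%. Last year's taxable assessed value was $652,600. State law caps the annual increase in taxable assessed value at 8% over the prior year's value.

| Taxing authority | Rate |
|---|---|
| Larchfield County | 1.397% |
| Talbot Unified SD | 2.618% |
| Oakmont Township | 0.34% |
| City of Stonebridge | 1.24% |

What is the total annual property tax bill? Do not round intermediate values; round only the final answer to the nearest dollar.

$39,434

Uncapped assessed value = $1,793,602 × 0.49 = $878,864.98
Cap limit = $652,600 × 1.08 = $704,808
Taxable assessed value = min($878,864.98, $704,808) = $704,808 (cap binds)
Larchfield County: $704,808 × 0.01397 = $9,846.16776
Talbot Unified SD: $704,808 × 0.02618 = $18,451.87344
Oakmont Township: $704,808 × 0.0034 = $2,396.3472
City of Stonebridge: $704,808 × 0.0124 = $8,739.6192
Total = $39,434.0076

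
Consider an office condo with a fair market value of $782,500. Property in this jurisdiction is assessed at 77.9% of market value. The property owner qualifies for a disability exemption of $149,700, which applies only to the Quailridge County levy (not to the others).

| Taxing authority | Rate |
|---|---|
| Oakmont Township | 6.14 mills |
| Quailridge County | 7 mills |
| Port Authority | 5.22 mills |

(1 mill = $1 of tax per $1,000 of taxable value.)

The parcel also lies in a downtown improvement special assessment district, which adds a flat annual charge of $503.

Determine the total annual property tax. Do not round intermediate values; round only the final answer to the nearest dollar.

Assessed value = $782,500 × 0.779 = $609,567.5
Oakmont Township: $609,567.5 × 0.00614 = $3,742.74445
Quailridge County: ($609,567.5 − $149,700) × 0.007 = $459,867.5 × 0.007 = $3,219.0725
Port Authority: $609,567.5 × 0.00522 = $3,181.94235
Levies subtotal = $10,143.7593
Total = $10,143.7593 + $503 = $10,646.7593

$10,647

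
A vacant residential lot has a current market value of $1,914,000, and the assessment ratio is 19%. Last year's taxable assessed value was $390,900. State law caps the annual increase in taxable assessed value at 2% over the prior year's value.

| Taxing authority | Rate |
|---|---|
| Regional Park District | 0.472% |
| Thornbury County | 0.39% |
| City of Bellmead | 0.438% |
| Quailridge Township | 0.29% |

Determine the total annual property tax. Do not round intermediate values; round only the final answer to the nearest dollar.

$5,782

Uncapped assessed value = $1,914,000 × 0.19 = $363,660
Cap limit = $390,900 × 1.02 = $398,718
Taxable assessed value = min($363,660, $398,718) = $363,660 (cap does not bind)
Regional Park District: $363,660 × 0.00472 = $1,716.4752
Thornbury County: $363,660 × 0.0039 = $1,418.274
City of Bellmead: $363,660 × 0.00438 = $1,592.8308
Quailridge Township: $363,660 × 0.0029 = $1,054.614
Total = $5,782.194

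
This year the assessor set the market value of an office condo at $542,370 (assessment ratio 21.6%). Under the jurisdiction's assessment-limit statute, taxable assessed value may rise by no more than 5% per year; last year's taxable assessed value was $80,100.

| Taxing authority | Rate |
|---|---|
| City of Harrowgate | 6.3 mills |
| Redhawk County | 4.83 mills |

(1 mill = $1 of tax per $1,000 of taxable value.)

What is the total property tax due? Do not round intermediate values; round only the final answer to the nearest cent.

Uncapped assessed value = $542,370 × 0.216 = $117,151.92
Cap limit = $80,100 × 1.05 = $84,105
Taxable assessed value = min($117,151.92, $84,105) = $84,105 (cap binds)
City of Harrowgate: $84,105 × 0.0063 = $529.8615
Redhawk County: $84,105 × 0.00483 = $406.22715
Total = $936.08865

$936.09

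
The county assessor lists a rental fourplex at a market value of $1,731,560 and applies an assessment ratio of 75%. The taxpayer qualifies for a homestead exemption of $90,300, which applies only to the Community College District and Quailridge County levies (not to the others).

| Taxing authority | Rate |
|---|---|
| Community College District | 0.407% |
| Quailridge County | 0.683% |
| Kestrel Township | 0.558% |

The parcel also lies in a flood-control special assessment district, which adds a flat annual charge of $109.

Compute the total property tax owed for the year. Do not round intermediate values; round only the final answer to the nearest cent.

Assessed value = $1,731,560 × 0.75 = $1,298,670
Community College District: ($1,298,670 − $90,300) × 0.00407 = $1,208,370 × 0.00407 = $4,918.0659
Quailridge County: ($1,298,670 − $90,300) × 0.00683 = $1,208,370 × 0.00683 = $8,253.1671
Kestrel Township: $1,298,670 × 0.00558 = $7,246.5786
Levies subtotal = $20,417.8116
Total = $20,417.8116 + $109 = $20,526.8116

$20,526.81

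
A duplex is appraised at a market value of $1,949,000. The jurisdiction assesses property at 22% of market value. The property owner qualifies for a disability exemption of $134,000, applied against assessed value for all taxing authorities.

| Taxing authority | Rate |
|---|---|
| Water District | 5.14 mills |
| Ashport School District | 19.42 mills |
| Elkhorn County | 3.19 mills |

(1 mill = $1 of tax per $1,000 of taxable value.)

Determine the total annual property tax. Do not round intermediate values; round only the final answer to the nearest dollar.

$8,180

Assessed value = $1,949,000 × 0.22 = $428,780
Taxable value = $428,780 − $134,000 = $294,780
Water District: $294,780 × 0.00514 = $1,515.1692
Ashport School District: $294,780 × 0.01942 = $5,724.6276
Elkhorn County: $294,780 × 0.00319 = $940.3482
Total = $1,515.1692 + $5,724.6276 + $940.3482 = $8,180.145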